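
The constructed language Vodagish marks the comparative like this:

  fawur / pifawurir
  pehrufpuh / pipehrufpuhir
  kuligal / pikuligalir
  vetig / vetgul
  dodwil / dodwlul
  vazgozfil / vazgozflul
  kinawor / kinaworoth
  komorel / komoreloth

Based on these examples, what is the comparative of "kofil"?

koflul

kuligal and dodwil both end in -l yet inflect differently (pikuligalir, dodwlul), so the final letter is not what conditions the rule; the last vowel is.
"kofil" has last vowel 'i'. The stems whose last vowel is 'i' (vetig → vetgul, dodwil → dodwlul, vazgozfil → vazgozflul) delete the last vowel and add -ul.
The other patterns: stems whose last vowel is 'a' or 'u' add pi- … -ir around the stem; stems whose last vowel is 'e' or 'o' add -oth.
So kofil → koflul.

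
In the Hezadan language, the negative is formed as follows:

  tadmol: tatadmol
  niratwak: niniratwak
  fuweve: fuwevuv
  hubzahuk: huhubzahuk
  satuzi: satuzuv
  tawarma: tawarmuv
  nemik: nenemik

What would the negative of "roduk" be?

roroduk

tawarma and niratwak both have last vowel 'a' yet inflect differently (tawarmuv, niniratwak), so the last vowel is not what conditions the rule; whether the stem ends in a vowel or a consonant is.
"roduk" ends in a consonant. The stems ending in a consonant (hubzahuk → huhubzahuk, tadmol → tatadmol, niratwak → niniratwak) repeat the first consonant+vowel as a prefix.
So roduk → roroduk.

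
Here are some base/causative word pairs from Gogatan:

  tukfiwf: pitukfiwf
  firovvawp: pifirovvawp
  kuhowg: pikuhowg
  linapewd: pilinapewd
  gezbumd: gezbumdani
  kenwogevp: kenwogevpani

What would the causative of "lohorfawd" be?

linapewd and gezbumd both end in -d yet inflect differently (pilinapewd, gezbumdani), so the final letter is not what conditions the rule; the second-to-last letter is.
"lohorfawd" has second-to-last letter 'w'. The stems whose second-to-last letter is 'w' (tukfiwf → pitukfiwf, firovvawp → pifirovvawp, kuhowg → pikuhowg) add the prefix pi-.
The other pattern: stems whose second-to-last letter is 'm' or 'v' add -ani.
So lohorfawd → pilohorfawd.

pilohorfawd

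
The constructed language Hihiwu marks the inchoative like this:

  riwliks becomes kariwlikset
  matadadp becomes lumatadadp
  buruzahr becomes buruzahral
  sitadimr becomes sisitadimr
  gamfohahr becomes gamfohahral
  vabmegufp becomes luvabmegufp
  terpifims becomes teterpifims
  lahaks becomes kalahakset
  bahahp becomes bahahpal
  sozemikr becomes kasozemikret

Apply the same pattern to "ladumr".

laladumr

"ladumr" has second-to-last letter 'm'. The stems whose second-to-last letter is 'm' (terpifims → teterpifims, sitadimr → sisitadimr) repeat the first consonant+vowel as a prefix.
So ladumr → laladumr.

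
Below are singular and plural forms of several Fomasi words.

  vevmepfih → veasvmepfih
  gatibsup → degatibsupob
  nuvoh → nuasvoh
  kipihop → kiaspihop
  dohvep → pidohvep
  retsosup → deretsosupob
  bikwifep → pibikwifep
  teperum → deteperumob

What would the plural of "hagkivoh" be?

retsosup and dohvep both end in -p yet inflect differently (deretsosupob, pidohvep), so the final letter is not what conditions the rule; the last vowel is.
"hagkivoh" has last vowel 'o'. The stems whose last vowel is 'o' (kipihop → kiaspihop, nuvoh → nuasvoh) insert -as- after the first vowel.
So hagkivoh → haasgkivoh.

haasgkivoh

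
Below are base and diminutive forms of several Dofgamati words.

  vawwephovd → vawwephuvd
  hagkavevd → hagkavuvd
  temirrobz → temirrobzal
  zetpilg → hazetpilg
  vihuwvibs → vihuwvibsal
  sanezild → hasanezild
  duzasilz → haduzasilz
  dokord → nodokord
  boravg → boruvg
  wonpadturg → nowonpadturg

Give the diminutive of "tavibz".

dokord and hagkavevd both end in -d yet inflect differently (nodokord, hagkavuvd), so the final letter is not what conditions the rule; the second-to-last letter is.
"tavibz" has second-to-last letter 'b'. The stems whose second-to-last letter is 'b' (vihuwvibs → vihuwvibsal, temirrobz → temirrobzal) add -al.
The other patterns: stems whose second-to-last letter is 'r' add the prefix no-; stems whose second-to-last letter is 'v' change the last vowel to 'u'; stems whose second-to-last letter is 'l' add the prefix ha-.
So tavibz → tavibzal.

tavibzal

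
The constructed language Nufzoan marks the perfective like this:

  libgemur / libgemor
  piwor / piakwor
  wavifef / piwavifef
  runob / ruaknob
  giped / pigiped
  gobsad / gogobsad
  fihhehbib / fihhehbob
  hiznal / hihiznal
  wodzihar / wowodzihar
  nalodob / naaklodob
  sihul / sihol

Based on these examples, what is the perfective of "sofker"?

pisofker

piwor and wodzihar both end in -r yet inflect differently (piakwor, wowodzihar), so the final letter is not what conditions the rule; the last vowel is.
"sofker" has last vowel 'e'. The stems whose last vowel is 'e' (giped → pigiped, wavifef → piwavifef) add the prefix pi-.
The other patterns: stems whose last vowel is 'o' insert -ak- after the first vowel; stems whose last vowel is 'a' repeat the first consonant+vowel as a prefix; stems whose last vowel is 'i' or 'u' change the last vowel to 'o'.
So sofker → pisofker.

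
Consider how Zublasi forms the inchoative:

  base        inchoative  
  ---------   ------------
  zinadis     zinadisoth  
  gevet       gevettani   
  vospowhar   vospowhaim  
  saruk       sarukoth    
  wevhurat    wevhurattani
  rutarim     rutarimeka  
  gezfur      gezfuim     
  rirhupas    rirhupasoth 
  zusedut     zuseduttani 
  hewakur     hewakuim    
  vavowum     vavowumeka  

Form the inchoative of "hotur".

zusedut and vavowum both have last vowel 'u' yet inflect differently (zuseduttani, vavowumeka), so the last vowel is not what conditions the rule; the final letter is.
"hotur" ends in -r. The stems ending in -r (gezfur → gezfuim, hewakur → hewakuim, vospowhar → vospowhaim) drop the final letter and add -im.
So hotur → hotuim.

hotuim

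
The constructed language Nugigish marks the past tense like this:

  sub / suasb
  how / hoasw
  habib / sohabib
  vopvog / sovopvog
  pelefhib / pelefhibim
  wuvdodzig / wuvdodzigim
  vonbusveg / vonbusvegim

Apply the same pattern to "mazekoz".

mazekozim

sub and habib both end in -b yet inflect differently (suasb, sohabib), so the final letter is not what conditions the rule; the number of vowels is.
"mazekoz" has 3 vowels. The stems with 3 vowels (pelefhib → pelefhibim, wuvdodzig → wuvdodzigim, vonbusveg → vonbusvegim) add -im.
The other patterns: stems with 1 vowel insert -as- after the first vowel; stems with 2 vowels add the prefix so-.
So mazekoz → mazekozim.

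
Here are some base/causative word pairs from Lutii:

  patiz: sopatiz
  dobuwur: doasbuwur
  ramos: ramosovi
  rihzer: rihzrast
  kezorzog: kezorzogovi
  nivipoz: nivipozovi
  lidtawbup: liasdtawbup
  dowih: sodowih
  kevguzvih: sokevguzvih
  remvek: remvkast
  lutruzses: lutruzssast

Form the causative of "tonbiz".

nivipoz and patiz both end in -z yet inflect differently (nivipozovi, sopatiz), so the final letter is not what conditions the rule; the last vowel is.
"tonbiz" has last vowel 'i'. The stems whose last vowel is 'i' (patiz → sopatiz, kevguzvih → sokevguzvih, dowih → sodowih) add the prefix so-.
The other patterns: stems whose last vowel is 'o' add -ovi; stems whose last vowel is 'u' insert -as- after the first vowel; stems whose last vowel is 'e' delete the last vowel and add -ast.
So tonbiz → sotonbiz.

sotonbiz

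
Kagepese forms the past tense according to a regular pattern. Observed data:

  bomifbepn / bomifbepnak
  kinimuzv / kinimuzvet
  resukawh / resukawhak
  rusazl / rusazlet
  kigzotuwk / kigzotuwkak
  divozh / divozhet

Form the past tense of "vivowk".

vivowkak

divozh and resukawh both end in -h yet inflect differently (divozhet, resukawhak), so the final letter is not what conditions the rule; the second-to-last letter is.
"vivowk" has second-to-last letter 'w'. The stems whose second-to-last letter is 'w' (kigzotuwk → kigzotuwkak, resukawh → resukawhak) add -ak.
The other pattern: stems whose second-to-last letter is 'z' add -et.
So vivowk → vivowkak.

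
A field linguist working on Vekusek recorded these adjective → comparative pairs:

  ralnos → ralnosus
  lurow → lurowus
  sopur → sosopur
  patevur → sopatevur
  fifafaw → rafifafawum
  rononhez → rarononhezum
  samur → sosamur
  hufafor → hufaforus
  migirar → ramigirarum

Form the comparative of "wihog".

"wihog" has last vowel 'o'. The stems whose last vowel is 'o' (lurow → lurowus, ralnos → ralnosus, hufafor → hufaforus) add -us.
The other patterns: stems whose last vowel is 'u' add the prefix so-; stems whose last vowel is 'a' or 'e' add ra- … -um around the stem.
So wihog → wihogus.

wihogus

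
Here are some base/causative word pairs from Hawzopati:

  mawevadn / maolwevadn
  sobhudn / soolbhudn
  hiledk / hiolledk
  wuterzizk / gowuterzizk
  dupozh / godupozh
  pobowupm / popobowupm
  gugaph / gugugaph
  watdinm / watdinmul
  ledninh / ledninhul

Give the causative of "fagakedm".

faolgakedm

hiledk and wuterzizk both end in -k yet inflect differently (hiolledk, gowuterzizk), so the final letter is not what conditions the rule; the second-to-last letter is.
"fagakedm" has second-to-last letter 'd'. The stems whose second-to-last letter is 'd' (mawevadn → maolwevadn, sobhudn → soolbhudn, hiledk → hiolledk) insert -ol- after the first vowel.
So fagakedm → faolgakedm.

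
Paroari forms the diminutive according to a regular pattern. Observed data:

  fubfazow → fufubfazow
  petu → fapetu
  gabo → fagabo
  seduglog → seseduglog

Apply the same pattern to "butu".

gabo and fubfazow both have last vowel 'o' yet inflect differently (fagabo, fufubfazow), so the last vowel is not what conditions the rule; whether the stem ends in a vowel or a consonant is.
"butu" ends in a vowel. The stems ending in a vowel (gabo → fagabo, petu → fapetu) add the prefix fa-.
The other pattern: stems ending in a consonant repeat the first consonant+vowel as a prefix.
So butu → fabutu.

fabutu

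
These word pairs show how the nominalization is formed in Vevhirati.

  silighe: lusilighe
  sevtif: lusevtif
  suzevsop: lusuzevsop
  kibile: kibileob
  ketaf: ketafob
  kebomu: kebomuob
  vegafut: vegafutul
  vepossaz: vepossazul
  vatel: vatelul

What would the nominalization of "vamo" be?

vamoul

"vamo" begins with v-. The stems beginning with v- (vegafut → vegafutul, vepossaz → vepossazul, vatel → vatelul) add -ul.
The other patterns: stems beginning with s- add the prefix lu-; stems beginning with k- add -ob.
So vamo → vamoul.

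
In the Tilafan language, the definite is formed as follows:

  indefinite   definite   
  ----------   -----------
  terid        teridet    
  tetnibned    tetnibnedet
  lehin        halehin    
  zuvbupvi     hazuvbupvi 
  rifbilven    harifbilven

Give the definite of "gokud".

gokudet

terid and lehin both have last vowel 'i' yet inflect differently (teridet, halehin), so the last vowel is not what conditions the rule; the final letter is.
"gokud" ends in -d. The stems ending in -d (terid → teridet, tetnibned → tetnibnedet) add -et.
The other pattern: stems ending in -i or -n add the prefix ha-.
So gokud → gokudet.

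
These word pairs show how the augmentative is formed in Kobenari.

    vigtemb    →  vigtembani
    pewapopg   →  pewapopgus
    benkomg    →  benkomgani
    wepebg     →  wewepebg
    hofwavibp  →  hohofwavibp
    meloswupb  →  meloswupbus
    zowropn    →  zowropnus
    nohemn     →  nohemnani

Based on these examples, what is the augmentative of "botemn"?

botemnani

pewapopg and wepebg both end in -g yet inflect differently (pewapopgus, wewepebg), so the final letter is not what conditions the rule; the second-to-last letter is.
"botemn" has second-to-last letter 'm'. The stems whose second-to-last letter is 'm' (nohemn → nohemnani, vigtemb → vigtembani, benkomg → benkomgani) add -ani.
So botemn → botemnani.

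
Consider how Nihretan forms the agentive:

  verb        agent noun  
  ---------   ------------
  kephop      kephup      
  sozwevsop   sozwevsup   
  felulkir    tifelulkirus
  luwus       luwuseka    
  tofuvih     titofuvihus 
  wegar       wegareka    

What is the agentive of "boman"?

felulkir and wegar both end in -r yet inflect differently (tifelulkirus, wegareka), so the final letter is not what conditions the rule; the last vowel is.
"boman" has last vowel 'a'. The one such stem in the data (wegar → wegareka) adds -eka, so the same rule applies.
The other patterns: stems whose last vowel is 'o' change the last vowel to 'u'; stems whose last vowel is 'i' add ti- … -us around the stem.
So boman → bomaneka.

bomaneka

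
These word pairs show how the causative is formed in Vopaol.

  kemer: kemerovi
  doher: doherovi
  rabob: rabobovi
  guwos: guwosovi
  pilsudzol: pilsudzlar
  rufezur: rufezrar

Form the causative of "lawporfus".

lawporfsar

"lawporfus" has 3 vowels. The stems with 3 vowels (pilsudzol → pilsudzlar, rufezur → rufezrar) delete the last vowel and add -ar.
So lawporfus → lawporfsar.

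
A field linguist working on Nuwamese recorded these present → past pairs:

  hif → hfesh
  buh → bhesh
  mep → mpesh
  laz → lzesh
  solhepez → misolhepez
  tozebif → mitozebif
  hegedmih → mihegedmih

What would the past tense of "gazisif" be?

laz and solhepez both end in -z yet inflect differently (lzesh, misolhepez), so the final letter is not what conditions the rule; the number of vowels is.
"gazisif" has 3 vowels. The stems with 3 vowels (solhepez → misolhepez, tozebif → mitozebif, hegedmih → mihegedmih) add the prefix mi-.
The other pattern: stems with 1 vowel delete the last vowel and add -esh.
So gazisif → migazisif.

migazisif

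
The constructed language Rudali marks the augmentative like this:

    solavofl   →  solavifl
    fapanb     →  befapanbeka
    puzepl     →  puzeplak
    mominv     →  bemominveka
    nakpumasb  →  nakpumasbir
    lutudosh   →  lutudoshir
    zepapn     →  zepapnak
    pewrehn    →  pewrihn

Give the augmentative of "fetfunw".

fapanb and nakpumasb both end in -b yet inflect differently (befapanbeka, nakpumasbir), so the final letter is not what conditions the rule; the second-to-last letter is.
"fetfunw" has second-to-last letter 'n'. The stems whose second-to-last letter is 'n' (mominv → bemominveka, fapanb → befapanbeka) add be- … -eka around the stem.
So fetfunw → befetfunweka.

befetfunweka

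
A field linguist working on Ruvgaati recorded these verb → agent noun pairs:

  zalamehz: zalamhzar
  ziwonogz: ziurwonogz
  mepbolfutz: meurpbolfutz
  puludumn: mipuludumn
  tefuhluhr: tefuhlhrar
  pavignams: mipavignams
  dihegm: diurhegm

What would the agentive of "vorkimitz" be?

zalamehz and mepbolfutz both end in -z yet inflect differently (zalamhzar, meurpbolfutz), so the final letter is not what conditions the rule; the second-to-last letter is.
"vorkimitz" has second-to-last letter 't'. The one such stem in the data (mepbolfutz → meurpbolfutz) inserts -ur- after the first vowel (as do dihegm, ziwonogz), so the same rule applies.
The other patterns: stems whose second-to-last letter is 'm' add the prefix mi-; stems whose second-to-last letter is 'h' delete the last vowel and add -ar.
So vorkimitz → vourrkimitz.

vourrkimitz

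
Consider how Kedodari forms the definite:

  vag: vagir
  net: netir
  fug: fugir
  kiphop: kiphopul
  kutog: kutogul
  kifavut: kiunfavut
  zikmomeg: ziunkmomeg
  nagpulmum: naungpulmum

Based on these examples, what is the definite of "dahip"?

vag and kutog both end in -g yet inflect differently (vagir, kutogul), so the final letter is not what conditions the rule; the number of vowels is.
"dahip" has 2 vowels. The stems with 2 vowels (kiphop → kiphopul, kutog → kutogul) add -ul.
The other patterns: stems with 1 vowel add -ir; stems with 3 vowels insert -un- after the first vowel.
So dahip → dahipul.

dahipul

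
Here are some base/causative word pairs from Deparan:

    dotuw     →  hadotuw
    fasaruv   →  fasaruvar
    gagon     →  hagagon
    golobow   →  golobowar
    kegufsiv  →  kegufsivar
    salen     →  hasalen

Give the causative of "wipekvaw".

dotuw and golobow both end in -w yet inflect differently (hadotuw, golobowar), so the final letter is not what conditions the rule; the number of vowels is.
"wipekvaw" has 3 vowels. The stems with 3 vowels (fasaruv → fasaruvar, kegufsiv → kegufsivar, golobow → golobowar) add -ar.
So wipekvaw → wipekvawar.

wipekvawar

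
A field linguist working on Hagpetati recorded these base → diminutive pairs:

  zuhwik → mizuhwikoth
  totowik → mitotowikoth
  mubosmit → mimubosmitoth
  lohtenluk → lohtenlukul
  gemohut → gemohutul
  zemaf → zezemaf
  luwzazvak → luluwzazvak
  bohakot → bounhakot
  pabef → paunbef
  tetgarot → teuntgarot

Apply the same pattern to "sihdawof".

zuhwik and lohtenluk both end in -k yet inflect differently (mizuhwikoth, lohtenlukul), so the final letter is not what conditions the rule; the last vowel is.
"sihdawof" has last vowel 'o'. The stems whose last vowel is 'o' (bohakot → bounhakot, tetgarot → teuntgarot) insert -un- after the first vowel.
The other patterns: stems whose last vowel is 'i' add mi- … -oth around the stem; stems whose last vowel is 'u' add -ul; stems whose last vowel is 'a' repeat the first consonant+vowel as a prefix.
So sihdawof → siunhdawof.

siunhdawof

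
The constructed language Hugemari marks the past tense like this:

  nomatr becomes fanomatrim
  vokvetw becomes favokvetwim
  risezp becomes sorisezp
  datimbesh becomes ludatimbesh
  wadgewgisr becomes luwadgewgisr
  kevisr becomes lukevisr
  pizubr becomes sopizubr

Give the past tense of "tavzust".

lutavzust

"tavzust" has second-to-last letter 's'. The stems whose second-to-last letter is 's' (kevisr → lukevisr, wadgewgisr → luwadgewgisr, datimbesh → ludatimbesh) add the prefix lu-.
The other patterns: stems whose second-to-last letter is 't' add fa- … -im around the stem; stems whose second-to-last letter is 'b' or 'z' add the prefix so-.
So tavzust → lutavzust.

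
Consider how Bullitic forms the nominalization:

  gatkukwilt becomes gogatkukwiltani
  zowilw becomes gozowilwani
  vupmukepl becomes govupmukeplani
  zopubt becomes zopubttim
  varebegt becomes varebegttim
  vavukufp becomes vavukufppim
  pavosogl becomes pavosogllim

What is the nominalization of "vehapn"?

gatkukwilt and zopubt both end in -t yet inflect differently (gogatkukwiltani, zopubttim), so the final letter is not what conditions the rule; the second-to-last letter is.
"vehapn" has second-to-last letter 'p'. The one such stem in the data (vupmukepl → govupmukeplani) adds go- … -ani around the stem, so the same rule applies.
The other pattern: stems whose second-to-last letter is 'b', 'f' or 'g' double the final consonant and add -im.
So vehapn → govehapnani.

govehapnani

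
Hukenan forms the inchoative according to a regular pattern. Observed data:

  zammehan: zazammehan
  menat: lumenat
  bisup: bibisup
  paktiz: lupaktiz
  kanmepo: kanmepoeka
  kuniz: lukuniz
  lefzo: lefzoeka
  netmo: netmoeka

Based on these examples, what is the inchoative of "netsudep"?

menat and zammehan both have last vowel 'a' yet inflect differently (lumenat, zazammehan), so the last vowel is not what conditions the rule; the final letter is.
"netsudep" ends in -p. The one such stem in the data (bisup → bibisup) repeats the first consonant+vowel as a prefix (as does zammehan), so the same rule applies.
So netsudep → nenetsudep.

nenetsudep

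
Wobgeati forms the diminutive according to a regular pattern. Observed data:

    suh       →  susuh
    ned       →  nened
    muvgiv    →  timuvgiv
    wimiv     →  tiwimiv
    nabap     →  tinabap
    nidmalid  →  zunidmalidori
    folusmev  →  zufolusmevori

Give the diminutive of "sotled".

tisotled

"sotled" has 2 vowels. The stems with 2 vowels (muvgiv → timuvgiv, wimiv → tiwimiv, nabap → tinabap) add the prefix ti-.
So sotled → tisotled.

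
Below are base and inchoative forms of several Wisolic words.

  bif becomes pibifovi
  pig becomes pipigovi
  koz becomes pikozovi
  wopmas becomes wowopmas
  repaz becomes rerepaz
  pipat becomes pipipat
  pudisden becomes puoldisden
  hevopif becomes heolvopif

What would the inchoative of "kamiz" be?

kakamiz

koz and repaz both end in -z yet inflect differently (pikozovi, rerepaz), so the final letter is not what conditions the rule; the number of vowels is.
"kamiz" has 2 vowels. The stems with 2 vowels (wopmas → wowopmas, repaz → rerepaz, pipat → pipipat) repeat the first consonant+vowel as a prefix.
The other patterns: stems with 1 vowel add pi- … -ovi around the stem; stems with 3 vowels insert -ol- after the first vowel.
So kamiz → kakamiz.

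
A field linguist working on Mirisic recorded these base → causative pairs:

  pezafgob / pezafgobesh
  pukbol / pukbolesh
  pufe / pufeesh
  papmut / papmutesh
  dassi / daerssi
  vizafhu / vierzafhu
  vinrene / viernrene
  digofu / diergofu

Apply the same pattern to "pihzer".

pihzeresh

pufe and vinrene both end in -e yet inflect differently (pufeesh, viernrene), so the final letter is not what conditions the rule; the first letter is.
"pihzer" begins with p-. The stems beginning with p- (pezafgob → pezafgobesh, pukbol → pukbolesh, pufe → pufeesh) add -esh.
The other pattern: stems beginning with d- or v- insert -er- after the first vowel.
So pihzer → pihzeresh.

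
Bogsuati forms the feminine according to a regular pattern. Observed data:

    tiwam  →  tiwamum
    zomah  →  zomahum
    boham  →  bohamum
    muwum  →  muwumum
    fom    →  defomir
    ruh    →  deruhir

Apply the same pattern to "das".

dedasir

"das" has 1 vowel. The stems with 1 vowel (fom → defomir, ruh → deruhir) add de- … -ir around the stem.
The other pattern: stems with 2 vowels add -um.
So das → dedasir.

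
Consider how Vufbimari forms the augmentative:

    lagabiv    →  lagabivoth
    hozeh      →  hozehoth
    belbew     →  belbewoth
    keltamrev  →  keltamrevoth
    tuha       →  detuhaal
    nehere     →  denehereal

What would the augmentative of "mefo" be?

hozeh and nehere both have last vowel 'e' yet inflect differently (hozehoth, denehereal), so the last vowel is not what conditions the rule; whether the stem ends in a vowel or a consonant is.
"mefo" ends in a vowel. The stems ending in a vowel (tuha → detuhaal, nehere → denehereal) add de- … -al around the stem.
The other pattern: stems ending in a consonant add -oth.
So mefo → demefoal.

demefoal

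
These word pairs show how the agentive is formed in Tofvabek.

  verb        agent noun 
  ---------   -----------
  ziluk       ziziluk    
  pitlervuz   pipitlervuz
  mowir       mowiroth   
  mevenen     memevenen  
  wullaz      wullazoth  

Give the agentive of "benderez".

bebenderez

wullaz and pitlervuz both end in -z yet inflect differently (wullazoth, pipitlervuz), so the final letter is not what conditions the rule; the last vowel is.
"benderez" has last vowel 'e'. The one such stem in the data (mevenen → memevenen) repeats the first consonant+vowel as a prefix (as do pitlervuz, ziluk), so the same rule applies.
So benderez → bebenderez.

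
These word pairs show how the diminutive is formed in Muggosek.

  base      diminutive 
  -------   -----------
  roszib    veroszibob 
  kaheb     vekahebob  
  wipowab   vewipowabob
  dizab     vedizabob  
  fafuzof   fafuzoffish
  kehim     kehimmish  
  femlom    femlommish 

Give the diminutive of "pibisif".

"pibisif" ends in -f. The one such stem in the data (fafuzof → fafuzoffish) doubles the final consonant and adds -ish (as do kehim, femlom), so the same rule applies.
The other pattern: stems ending in -b add ve- … -ob around the stem.
So pibisif → pibisiffish.

pibisiffish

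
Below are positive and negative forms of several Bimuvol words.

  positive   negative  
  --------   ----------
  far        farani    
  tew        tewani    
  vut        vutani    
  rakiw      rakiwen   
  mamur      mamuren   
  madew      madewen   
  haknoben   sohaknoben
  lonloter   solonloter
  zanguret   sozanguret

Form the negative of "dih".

"dih" has 1 vowel. The stems with 1 vowel (far → farani, tew → tewani, vut → vutani) add -ani.
So dih → dihani.

dihani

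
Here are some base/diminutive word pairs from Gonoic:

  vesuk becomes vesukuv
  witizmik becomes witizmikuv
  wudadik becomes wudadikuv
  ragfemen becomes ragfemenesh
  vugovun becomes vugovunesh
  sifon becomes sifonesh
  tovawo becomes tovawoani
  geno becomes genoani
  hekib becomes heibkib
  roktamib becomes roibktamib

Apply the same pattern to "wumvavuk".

"wumvavuk" ends in -k. The stems ending in -k (vesuk → vesukuv, witizmik → witizmikuv, wudadik → wudadikuv) add -uv.
So wumvavuk → wumvavukuv.

wumvavukuv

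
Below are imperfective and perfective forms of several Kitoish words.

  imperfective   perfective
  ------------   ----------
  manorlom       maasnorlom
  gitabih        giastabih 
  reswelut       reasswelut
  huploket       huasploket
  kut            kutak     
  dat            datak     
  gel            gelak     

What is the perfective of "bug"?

bugak

reswelut and kut both end in -t yet inflect differently (reasswelut, kutak), so the final letter is not what conditions the rule; the number of vowels is.
"bug" has 1 vowel. The stems with 1 vowel (kut → kutak, dat → datak, gel → gelak) add -ak.
The other pattern: stems with 3 vowels insert -as- after the first vowel.
So bug → bugak.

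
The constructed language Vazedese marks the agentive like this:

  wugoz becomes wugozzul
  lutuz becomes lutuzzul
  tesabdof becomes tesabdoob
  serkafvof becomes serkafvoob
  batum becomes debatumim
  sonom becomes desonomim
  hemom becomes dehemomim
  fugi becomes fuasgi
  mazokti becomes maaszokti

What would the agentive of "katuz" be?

katuzzul

"katuz" ends in -z. The stems ending in -z (wugoz → wugozzul, lutuz → lutuzzul) double the final consonant and add -ul.
So katuz → katuzzul.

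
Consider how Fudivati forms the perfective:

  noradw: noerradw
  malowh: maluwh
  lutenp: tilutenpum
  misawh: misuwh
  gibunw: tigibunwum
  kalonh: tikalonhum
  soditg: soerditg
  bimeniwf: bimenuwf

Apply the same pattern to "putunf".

malowh and kalonh both end in -h yet inflect differently (maluwh, tikalonhum), so the final letter is not what conditions the rule; the second-to-last letter is.
"putunf" has second-to-last letter 'n'. The stems whose second-to-last letter is 'n' (kalonh → tikalonhum, gibunw → tigibunwum, lutenp → tilutenpum) add ti- … -um around the stem.
The other patterns: stems whose second-to-last letter is 'w' change the last vowel to 'u'; stems whose second-to-last letter is 'd' or 't' insert -er- after the first vowel.
So putunf → tiputunfum.

tiputunfum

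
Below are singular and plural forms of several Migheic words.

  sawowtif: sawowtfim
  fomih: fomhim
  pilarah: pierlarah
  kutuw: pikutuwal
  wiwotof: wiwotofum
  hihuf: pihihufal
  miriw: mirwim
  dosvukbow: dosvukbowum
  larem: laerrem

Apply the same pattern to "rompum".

pirompumal

wiwotof and hihuf both end in -f yet inflect differently (wiwotofum, pihihufal), so the final letter is not what conditions the rule; the last vowel is.
"rompum" has last vowel 'u'. The stems whose last vowel is 'u' (hihuf → pihihufal, kutuw → pikutuwal) add pi- … -al around the stem.
The other patterns: stems whose last vowel is 'o' add -um; stems whose last vowel is 'a' or 'e' insert -er- after the first vowel; stems whose last vowel is 'i' delete the last vowel and add -im.
So rompum → pirompumal.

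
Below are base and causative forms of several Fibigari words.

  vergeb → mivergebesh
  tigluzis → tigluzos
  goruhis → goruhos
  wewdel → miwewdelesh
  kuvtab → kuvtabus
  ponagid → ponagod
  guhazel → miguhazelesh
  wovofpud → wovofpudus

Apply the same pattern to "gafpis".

ponagid and wovofpud both end in -d yet inflect differently (ponagod, wovofpudus), so the final letter is not what conditions the rule; the last vowel is.
"gafpis" has last vowel 'i'. The stems whose last vowel is 'i' (ponagid → ponagod, goruhis → goruhos, tigluzis → tigluzos) change the last vowel to 'o'.
The other patterns: stems whose last vowel is 'e' add mi- … -esh around the stem; stems whose last vowel is 'a' or 'u' add -us.
So gafpis → gafpos.

gafpos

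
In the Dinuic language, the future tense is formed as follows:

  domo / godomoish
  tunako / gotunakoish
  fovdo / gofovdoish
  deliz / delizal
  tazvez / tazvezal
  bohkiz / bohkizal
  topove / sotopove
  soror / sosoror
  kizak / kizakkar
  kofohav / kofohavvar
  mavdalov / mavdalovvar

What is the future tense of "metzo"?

tazvez and topove both have last vowel 'e' yet inflect differently (tazvezal, sotopove), so the last vowel is not what conditions the rule; the final letter is.
"metzo" ends in -o. The stems ending in -o (domo → godomoish, tunako → gotunakoish, fovdo → gofovdoish) add go- … -ish around the stem.
The other patterns: stems ending in -z add -al; stems ending in -e or -r add the prefix so-; stems ending in -k or -v double the final consonant and add -ar.
So metzo → gometzoish.

gometzoish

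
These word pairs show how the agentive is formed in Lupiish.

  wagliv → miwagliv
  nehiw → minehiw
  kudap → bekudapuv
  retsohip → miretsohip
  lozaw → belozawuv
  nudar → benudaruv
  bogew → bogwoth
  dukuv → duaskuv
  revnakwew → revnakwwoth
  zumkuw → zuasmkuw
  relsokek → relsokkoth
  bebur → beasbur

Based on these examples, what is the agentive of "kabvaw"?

bekabvawuv

bebur and nudar both end in -r yet inflect differently (beasbur, benudaruv), so the final letter is not what conditions the rule; the last vowel is.
"kabvaw" has last vowel 'a'. The stems whose last vowel is 'a' (nudar → benudaruv, lozaw → belozawuv, kudap → bekudapuv) add be- … -uv around the stem.
So kabvaw → bekabvawuv.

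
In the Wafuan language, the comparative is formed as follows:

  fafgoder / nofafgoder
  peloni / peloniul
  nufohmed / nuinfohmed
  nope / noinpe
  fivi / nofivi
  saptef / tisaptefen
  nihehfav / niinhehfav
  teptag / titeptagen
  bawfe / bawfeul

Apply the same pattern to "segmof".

tisegmofen

fivi and peloni both end in -i yet inflect differently (nofivi, peloniul), so the final letter is not what conditions the rule; the first letter is.
"segmof" begins with s-. The one such stem in the data (saptef → tisaptefen) adds ti- … -en around the stem, so the same rule applies.
So segmof → tisegmofen.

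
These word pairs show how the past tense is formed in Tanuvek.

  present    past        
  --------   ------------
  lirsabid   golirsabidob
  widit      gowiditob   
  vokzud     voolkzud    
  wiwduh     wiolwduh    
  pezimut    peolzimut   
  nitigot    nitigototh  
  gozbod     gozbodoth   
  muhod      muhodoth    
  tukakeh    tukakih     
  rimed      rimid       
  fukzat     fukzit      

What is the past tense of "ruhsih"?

lirsabid and vokzud both end in -d yet inflect differently (golirsabidob, voolkzud), so the final letter is not what conditions the rule; the last vowel is.
"ruhsih" has last vowel 'i'. The stems whose last vowel is 'i' (lirsabid → golirsabidob, widit → gowiditob) add go- … -ob around the stem.
The other patterns: stems whose last vowel is 'u' insert -ol- after the first vowel; stems whose last vowel is 'o' add -oth; stems whose last vowel is 'a' or 'e' change the last vowel to 'i'.
So ruhsih → goruhsihob.

goruhsihob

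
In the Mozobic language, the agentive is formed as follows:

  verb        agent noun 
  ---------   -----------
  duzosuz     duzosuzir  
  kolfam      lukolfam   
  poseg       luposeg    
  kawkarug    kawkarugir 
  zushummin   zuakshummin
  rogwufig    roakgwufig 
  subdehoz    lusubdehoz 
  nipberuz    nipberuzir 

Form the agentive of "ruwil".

ruakwil

rogwufig and kawkarug both end in -g yet inflect differently (roakgwufig, kawkarugir), so the final letter is not what conditions the rule; the last vowel is.
"ruwil" has last vowel 'i'. The stems whose last vowel is 'i' (zushummin → zuakshummin, rogwufig → roakgwufig) insert -ak- after the first vowel.
The other patterns: stems whose last vowel is 'u' add -ir; stems whose last vowel is 'a', 'e' or 'o' add the prefix lu-.
So ruwil → ruakwil.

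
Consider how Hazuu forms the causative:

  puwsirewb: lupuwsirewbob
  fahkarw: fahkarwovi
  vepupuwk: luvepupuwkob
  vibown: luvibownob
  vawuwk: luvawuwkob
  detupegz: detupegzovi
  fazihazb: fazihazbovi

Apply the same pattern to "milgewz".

lumilgewzob

puwsirewb and fazihazb both end in -b yet inflect differently (lupuwsirewbob, fazihazbovi), so the final letter is not what conditions the rule; the second-to-last letter is.
"milgewz" has second-to-last letter 'w'. The stems whose second-to-last letter is 'w' (vepupuwk → luvepupuwkob, vawuwk → luvawuwkob, vibown → luvibownob) add lu- … -ob around the stem.
The other pattern: stems whose second-to-last letter is 'g', 'r' or 'z' add -ovi.
So milgewz → lumilgewzob.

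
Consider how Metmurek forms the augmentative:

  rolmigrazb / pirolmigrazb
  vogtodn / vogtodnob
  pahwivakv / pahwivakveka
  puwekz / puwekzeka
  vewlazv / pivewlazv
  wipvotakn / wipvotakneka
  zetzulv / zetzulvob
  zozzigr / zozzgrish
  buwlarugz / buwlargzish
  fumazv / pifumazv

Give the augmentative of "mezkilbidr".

puwekz and buwlarugz both end in -z yet inflect differently (puwekzeka, buwlargzish), so the final letter is not what conditions the rule; the second-to-last letter is.
"mezkilbidr" has second-to-last letter 'd'. The one such stem in the data (vogtodn → vogtodnob) adds -ob, so the same rule applies.
The other patterns: stems whose second-to-last letter is 'k' add -eka; stems whose second-to-last letter is 'g' delete the last vowel and add -ish; stems whose second-to-last letter is 'z' add the prefix pi-.
So mezkilbidr → mezkilbidrob.

mezkilbidrob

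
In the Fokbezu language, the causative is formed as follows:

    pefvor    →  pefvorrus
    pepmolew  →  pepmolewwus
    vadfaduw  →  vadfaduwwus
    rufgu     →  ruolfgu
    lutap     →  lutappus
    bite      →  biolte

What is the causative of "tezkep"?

tezkeppus

pepmolew and bite both have last vowel 'e' yet inflect differently (pepmolewwus, biolte), so the last vowel is not what conditions the rule; whether the stem ends in a vowel or a consonant is.
"tezkep" ends in a consonant. The stems ending in a consonant (vadfaduw → vadfaduwwus, pefvor → pefvorrus, pepmolew → pepmolewwus) double the final consonant and add -us.
The other pattern: stems ending in a vowel insert -ol- after the first vowel.
So tezkep → tezkeppus.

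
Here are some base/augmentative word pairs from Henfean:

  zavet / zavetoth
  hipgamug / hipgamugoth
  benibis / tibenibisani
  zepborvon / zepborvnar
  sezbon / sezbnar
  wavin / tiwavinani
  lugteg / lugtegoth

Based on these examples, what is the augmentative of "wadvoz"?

wavin and sezbon both end in -n yet inflect differently (tiwavinani, sezbnar), so the final letter is not what conditions the rule; the last vowel is.
"wadvoz" has last vowel 'o'. The stems whose last vowel is 'o' (sezbon → sezbnar, zepborvon → zepborvnar) delete the last vowel and add -ar.
So wadvoz → wadvzar.

wadvzar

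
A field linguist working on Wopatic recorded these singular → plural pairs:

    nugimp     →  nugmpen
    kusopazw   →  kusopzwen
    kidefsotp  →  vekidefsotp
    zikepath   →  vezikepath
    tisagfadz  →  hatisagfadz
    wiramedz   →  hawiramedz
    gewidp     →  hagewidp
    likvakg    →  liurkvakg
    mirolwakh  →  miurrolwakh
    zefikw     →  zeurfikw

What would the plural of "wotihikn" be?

wourtihikn

nugimp and kidefsotp both end in -p yet inflect differently (nugmpen, vekidefsotp), so the final letter is not what conditions the rule; the second-to-last letter is.
"wotihikn" has second-to-last letter 'k'. The stems whose second-to-last letter is 'k' (likvakg → liurkvakg, mirolwakh → miurrolwakh, zefikw → zeurfikw) insert -ur- after the first vowel.
So wotihikn → wourtihikn.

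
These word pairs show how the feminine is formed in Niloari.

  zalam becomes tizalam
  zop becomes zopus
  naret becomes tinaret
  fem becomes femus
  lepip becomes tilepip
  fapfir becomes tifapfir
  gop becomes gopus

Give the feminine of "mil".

milus

fem and zalam both end in -m yet inflect differently (femus, tizalam), so the final letter is not what conditions the rule; the number of vowels is.
"mil" has 1 vowel. The stems with 1 vowel (gop → gopus, zop → zopus, fem → femus) add -us.
The other pattern: stems with 2 vowels add the prefix ti-.
So mil → milus.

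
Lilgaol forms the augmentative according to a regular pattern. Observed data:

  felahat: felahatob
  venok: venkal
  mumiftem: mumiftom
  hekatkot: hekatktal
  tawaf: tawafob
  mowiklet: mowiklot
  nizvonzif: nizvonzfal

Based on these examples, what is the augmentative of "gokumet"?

"gokumet" has last vowel 'e'. The stems whose last vowel is 'e' (mowiklet → mowiklot, mumiftem → mumiftom) change the last vowel to 'o'.
The other patterns: stems whose last vowel is 'i' or 'o' delete the last vowel and add -al; stems whose last vowel is 'a' add -ob.
So gokumet → gokumot.

gokumot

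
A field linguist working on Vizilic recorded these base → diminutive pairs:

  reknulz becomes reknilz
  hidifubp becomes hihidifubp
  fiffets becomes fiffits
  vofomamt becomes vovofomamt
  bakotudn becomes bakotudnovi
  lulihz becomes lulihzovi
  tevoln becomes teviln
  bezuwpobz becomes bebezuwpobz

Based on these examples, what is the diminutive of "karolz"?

karilz

"karolz" has second-to-last letter 'l'. The stems whose second-to-last letter is 'l' (reknulz → reknilz, tevoln → teviln) change the last vowel to 'i'.
The other patterns: stems whose second-to-last letter is 'd' or 'h' add -ovi; stems whose second-to-last letter is 'b' or 'm' repeat the first consonant+vowel as a prefix.
So karolz → karilz.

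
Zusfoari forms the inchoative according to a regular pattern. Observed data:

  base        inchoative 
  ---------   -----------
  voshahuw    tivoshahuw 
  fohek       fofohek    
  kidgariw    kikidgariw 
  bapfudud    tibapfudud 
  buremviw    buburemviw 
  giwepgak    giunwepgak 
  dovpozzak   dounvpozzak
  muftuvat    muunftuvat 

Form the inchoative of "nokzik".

nonokzik

voshahuw and kidgariw both end in -w yet inflect differently (tivoshahuw, kikidgariw), so the final letter is not what conditions the rule; the last vowel is.
"nokzik" has last vowel 'i'. The stems whose last vowel is 'i' (kidgariw → kikidgariw, buremviw → buburemviw) repeat the first consonant+vowel as a prefix.
The other patterns: stems whose last vowel is 'a' insert -un- after the first vowel; stems whose last vowel is 'u' add the prefix ti-.
So nokzik → nonokzik.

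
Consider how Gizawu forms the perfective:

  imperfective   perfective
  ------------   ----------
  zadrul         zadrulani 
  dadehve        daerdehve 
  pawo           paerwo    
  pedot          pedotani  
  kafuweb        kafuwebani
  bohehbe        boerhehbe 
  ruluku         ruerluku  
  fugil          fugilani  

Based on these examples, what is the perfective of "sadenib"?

sadenibani

pawo and pedot both have last vowel 'o' yet inflect differently (paerwo, pedotani), so the last vowel is not what conditions the rule; whether the stem ends in a vowel or a consonant is.
"sadenib" ends in a consonant. The stems ending in a consonant (fugil → fugilani, pedot → pedotani, zadrul → zadrulani) add -ani.
So sadenib → sadenibani.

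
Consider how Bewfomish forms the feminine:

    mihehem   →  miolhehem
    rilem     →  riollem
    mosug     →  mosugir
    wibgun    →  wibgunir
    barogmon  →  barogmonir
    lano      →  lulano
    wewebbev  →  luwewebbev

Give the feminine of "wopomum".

barogmon and lano both have last vowel 'o' yet inflect differently (barogmonir, lulano), so the last vowel is not what conditions the rule; the final letter is.
"wopomum" ends in -m. The stems ending in -m (mihehem → miolhehem, rilem → riollem) insert -ol- after the first vowel.
The other patterns: stems ending in -g or -n add -ir; stems ending in -o or -v add the prefix lu-.
So wopomum → woolpomum.

woolpomum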